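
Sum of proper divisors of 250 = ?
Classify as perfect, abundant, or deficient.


Proper divisors: 1, 2, 5, 10, 25, 50, 125
Sum = 1 + 2 + 5 + 10 + 25 + 50 + 125 = 218
218 < 250 → deficient

s(250) = 218 (deficient)


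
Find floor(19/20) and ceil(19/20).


19/20 = 0.9500
floor = 0
ceil = 1

floor = 0, ceil = 1


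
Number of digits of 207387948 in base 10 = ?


207387948 has 9 digits in base 10
floor(log10(207387948)) + 1 = floor(8.3168) + 1 = 9

9 digits (base 10)


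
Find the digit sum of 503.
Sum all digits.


5 + 0 + 3 = 8


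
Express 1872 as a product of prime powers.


1872 / 2 = 936
936 / 2 = 468
468 / 2 = 234
234 / 2 = 117
117 / 3 = 39
39 / 3 = 13
13 / 13 = 1
1872 = 2^4 × 3^2 × 13


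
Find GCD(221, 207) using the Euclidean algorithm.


221 = 1 * 207 + 14
207 = 14 * 14 + 11
14 = 1 * 11 + 3
11 = 3 * 3 + 2
3 = 1 * 2 + 1
2 = 2 * 1 + 0
GCD = 1


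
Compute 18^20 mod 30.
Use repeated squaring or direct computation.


18^1 mod 30 = 18
18^2 mod 30 = 24
18^3 mod 30 = 12
18^4 mod 30 = 6
18^5 mod 30 = 18
18^6 mod 30 = 24
18^7 mod 30 = 12
18^8 mod 30 = 6
18^9 mod 30 = 18
18^10 mod 30 = 24
18^11 mod 30 = 12
18^12 mod 30 = 6
18^13 mod 30 = 18
18^14 mod 30 = 24
18^15 mod 30 = 12
18^16 mod 30 = 6
18^17 mod 30 = 18
18^18 mod 30 = 24
18^19 mod 30 = 12
18^20 mod 30 = 6


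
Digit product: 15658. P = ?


1 × 5 × 6 × 5 × 8 = 1200


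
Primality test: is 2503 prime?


Check divisors up to sqrt(2503) = 50.0300
No divisors found.
2503 is prime.

Yes, 2503 is prime


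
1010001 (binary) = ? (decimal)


1010001 (base 2) = 81 (decimal)
81 (decimal) = 81 (base 10)


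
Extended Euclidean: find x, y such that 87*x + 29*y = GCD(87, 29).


Tabular extended Euclidean (each row: r = 87*s + 29*t):
r=87, s=1, t=0
r=29, s=0, t=1
q=3: r=0, s=1, t=-3   [87*(1) + 29*(-3) = 0]
GCD = 29; from the row with r=29: x=0, y=1
Check: 87*(0) + 29*(1) = 0 + 29 = 29

GCD = 29, x = 0, y = 1


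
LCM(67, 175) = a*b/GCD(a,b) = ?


GCD(67, 175) = 1
LCM = 67*175/1 = 11725/1 = 11725

LCM = 11725


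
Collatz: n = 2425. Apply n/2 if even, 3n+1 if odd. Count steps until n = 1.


2425 → 7276 → 3638 → 1819 → 5458 → 2729 → 8188 → 4094 → 2047 → 6142 → 3071 → 9214 → 4607 → 13822 → 6911 → 20734 → 10367 → 31102 → 15551 → 46654 → 23327 → 69982 → 34991 → 104974 → 52487 → 157462 → 78731 → 236194 → 118097 → 354292 → 177146 → 88573 → 265720 → 132860 → 66430 → 33215 → 99646 → 49823 → 149470 → 74735 → 224206 → 112103 → 336310 → 168155 → 504466 → 252233 → 756700 → 378350 → 189175 → 567526 → 283763 → 851290 → 425645 → 1276936 → 638468 → 319234 → 159617 → 478852 → 239426 → 119713 → 359140 → 179570 → 89785 → 269356 → 134678 → 67339 → 202018 → 101009 → 303028 → 151514 → 75757 → 227272 → 113636 → 56818 → 28409 → 85228 → 42614 → 21307 → 63922 → 31961 → 95884 → 47942 → 23971 → 71914 → 35957 → 107872 → 53936 → 26968 → 13484 → 6742 → 3371 → 10114 → 5057 → 15172 → 7586 → 3793 → 11380 → 5690 → 2845 → 8536 → 4268 → 2134 → 1067 → 3202 → 1601 → 4804 → 2402 → 1201 → 3604 → 1802 → 901 → 2704 → 1352 → 676 → 338 → 169 → 508 → 254 → 127 → 382 → 191 → 574 → 287 → 862 → 431 → 1294 → 647 → 1942 → 971 → 2914 → 1457 → 4372 → 2186 → 1093 → 3280 → 1640 → 820 → 410 → 205 → 616 → 308 → 154 → 77 → 232 → 116 → 58 → 29 → 88 → 44 → 22 → 11 → 34 → 17 → 52 → 26 → 13 → 40 → 20 → 10 → 5 → 16 → 8 → 4 → 2 → 1
Total steps = 164

164 steps


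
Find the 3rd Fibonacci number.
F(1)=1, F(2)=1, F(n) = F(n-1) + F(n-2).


Sequence: 1, 1, 2
F(3) = 2


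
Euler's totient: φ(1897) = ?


1897 = 7 × 271
Prime factors: 7, 271
φ(1897) = 1897 × (1-1/7) × (1-1/271)
= 1897 × 6/7 × 270/271 = 1620

φ(1897) = 1620


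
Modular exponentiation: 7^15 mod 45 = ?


7^1 mod 45 = 7
7^2 mod 45 = 4
7^3 mod 45 = 28
7^4 mod 45 = 16
7^5 mod 45 = 22
7^6 mod 45 = 19
7^7 mod 45 = 43
7^8 mod 45 = 31
7^9 mod 45 = 37
7^10 mod 45 = 34
7^11 mod 45 = 13
7^12 mod 45 = 1
7^13 mod 45 = 7
7^14 mod 45 = 4
7^15 mod 45 = 28


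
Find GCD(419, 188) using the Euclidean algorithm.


419 = 2 * 188 + 43
188 = 4 * 43 + 16
43 = 2 * 16 + 11
16 = 1 * 11 + 5
11 = 2 * 5 + 1
5 = 5 * 1 + 0
GCD = 1


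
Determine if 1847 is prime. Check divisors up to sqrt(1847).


Check divisors up to sqrt(1847) = 42.9767
No divisors found.
1847 is prime.

Yes, 1847 is prime


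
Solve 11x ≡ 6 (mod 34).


GCD(11, 34) = 1, unique solution
a^(-1) mod 34 = 31
x = 31 * 6 mod 34 = 16

x ≡ 16 (mod 34)


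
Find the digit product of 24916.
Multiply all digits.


2 × 4 × 9 × 1 × 6 = 432


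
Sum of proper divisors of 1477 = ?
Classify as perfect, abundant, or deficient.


Proper divisors: 1, 7, 211
Sum = 1 + 7 + 211 = 219
219 < 1477 → deficient

s(1477) = 219 (deficient)


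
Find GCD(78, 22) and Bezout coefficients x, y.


Tabular extended Euclidean (each row: r = 78*s + 22*t):
r=78, s=1, t=0
r=22, s=0, t=1
q=3: r=12, s=1, t=-3   [78*(1) + 22*(-3) = 12]
q=1: r=10, s=-1, t=4   [78*(-1) + 22*(4) = 10]
q=1: r=2, s=2, t=-7   [78*(2) + 22*(-7) = 2]
q=5: r=0, s=-11, t=39   [78*(-11) + 22*(39) = 0]
GCD = 2; from the row with r=2: x=2, y=-7
Check: 78*(2) + 22*(-7) = 156 - 154 = 2

GCD = 2, x = 2, y = -7


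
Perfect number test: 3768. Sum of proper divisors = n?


Proper divisors of 3768: 1, 2, 3, 4, 6, 8, 12, 24, 157, 314, 471, 628, 942, 1256, 1884
Sum = 1 + 2 + 3 + 4 + 6 + 8 + 12 + 24 + 157 + 314 + 471 + 628 + 942 + 1256 + 1884 = 5712

No, 3768 is not perfect (5712 ≠ 3768)


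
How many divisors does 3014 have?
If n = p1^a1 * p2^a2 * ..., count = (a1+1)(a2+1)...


3014 = 2^1 × 11^1 × 137^1
d(3014) = (1+1) × (1+1) × (1+1) = 8

8 divisors


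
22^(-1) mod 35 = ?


Use the extended Euclidean algorithm on (35, 22); each row r = 35*s + 22*t:
r=35, s=1, t=0
r=22, s=0, t=1
q=1: r=13, s=1, t=-1   [35*(1) + 22*(-1) = 13]
q=1: r=9, s=-1, t=2   [35*(-1) + 22*(2) = 9]
q=1: r=4, s=2, t=-3   [35*(2) + 22*(-3) = 4]
q=2: r=1, s=-5, t=8   [35*(-5) + 22*(8) = 1]
q=4: r=0, s=22, t=-35   [35*(22) + 22*(-35) = 0]
GCD = 1 with t = 8, so 22*(8) ≡ 1 (mod 35)
Inverse = 8 mod 35 = 8
Check: 22 * 8 = 176 ≡ 1 (mod 35)

22^(-1) ≡ 8 (mod 35)


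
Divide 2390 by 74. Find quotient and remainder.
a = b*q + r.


2390 = 74 * 32 + 22
Check: 2368 + 22 = 2390

q = 32, r = 22


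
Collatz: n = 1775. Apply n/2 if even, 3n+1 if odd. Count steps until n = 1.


1775 → 5326 → 2663 → 7990 → 3995 → 11986 → 5993 → 17980 → 8990 → 4495 → 13486 → 6743 → 20230 → 10115 → 30346 → 15173 → 45520 → 22760 → 11380 → 5690 → 2845 → 8536 → 4268 → 2134 → 1067 → 3202 → 1601 → 4804 → 2402 → 1201 → 3604 → 1802 → 901 → 2704 → 1352 → 676 → 338 → 169 → 508 → 254 → 127 → 382 → 191 → 574 → 287 → 862 → 431 → 1294 → 647 → 1942 → 971 → 2914 → 1457 → 4372 → 2186 → 1093 → 3280 → 1640 → 820 → 410 → 205 → 616 → 308 → 154 → 77 → 232 → 116 → 58 → 29 → 88 → 44 → 22 → 11 → 34 → 17 → 52 → 26 → 13 → 40 → 20 → 10 → 5 → 16 → 8 → 4 → 2 → 1
Total steps = 86

86 steps


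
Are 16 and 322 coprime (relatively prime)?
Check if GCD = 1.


Euclidean algorithm:
322 = 20 * 16 + 2
16 = 8 * 2 + 0
GCD(16, 322) = 2

No, not coprime (GCD = 2)


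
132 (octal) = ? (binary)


132 (base 8) = 90 (decimal)
90 (decimal) = 1011010 (base 2)


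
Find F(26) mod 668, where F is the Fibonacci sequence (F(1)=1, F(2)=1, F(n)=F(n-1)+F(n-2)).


F(k) mod 668 for k=1..26:
1, 1, 2, 3, 5, 8, 13, 21, 34, 55, 89, 144, 233, 377, 610, 319, 261, 580, 173, 85, 258, 343, 601, 276, 209, 485
F(26) mod 668 = 485


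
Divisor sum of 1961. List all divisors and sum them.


Divisors of 1961: 1, 37, 53, 1961
Sum = 1 + 37 + 53 + 1961 = 2052

σ(1961) = 2052


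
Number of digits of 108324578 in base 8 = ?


108324578 in base 8 = 635163342
Number of digits = 9

9 digits (base 8)


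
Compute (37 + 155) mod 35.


37 + 155 = 192
192 mod 35 = 17


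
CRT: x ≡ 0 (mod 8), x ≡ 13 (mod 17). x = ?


M = 8*17 = 136
M1 = M/8 = 17, M2 = M/17 = 8
M1^(-1) mod 8 = 1, M2^(-1) mod 17 = 15
x = 0*17*1 + 13*8*15 = 1560
1560 mod 136 = 64
Check: 64 mod 8 = 0 ✓, 64 mod 17 = 13 ✓

x ≡ 64 (mod 136)


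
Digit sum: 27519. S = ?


2 + 7 + 5 + 1 + 9 = 24


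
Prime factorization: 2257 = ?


2257 / 37 = 61
61 / 61 = 1
2257 = 37 × 61


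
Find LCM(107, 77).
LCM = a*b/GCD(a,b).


GCD(107, 77) = 1
LCM = 107*77/1 = 8239/1 = 8239

LCM = 8239


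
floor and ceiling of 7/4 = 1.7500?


7/4 = 1.7500
floor = 1
ceil = 2

floor = 1, ceil = 2


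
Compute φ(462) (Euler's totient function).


462 = 2 × 3 × 7 × 11
Prime factors: 2, 3, 7, 11
φ(462) = 462 × (1-1/2) × (1-1/3) × (1-1/7) × (1-1/11)
= 462 × 1/2 × 2/3 × 6/7 × 10/11 = 120

φ(462) = 120


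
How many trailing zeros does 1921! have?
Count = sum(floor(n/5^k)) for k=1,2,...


floor(1921/5) = 384
floor(1921/25) = 76
floor(1921/125) = 15
floor(1921/625) = 3
Total = 478

478 trailing zeros


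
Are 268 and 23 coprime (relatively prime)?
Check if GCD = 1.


Euclidean algorithm:
268 = 11 * 23 + 15
23 = 1 * 15 + 8
15 = 1 * 8 + 7
8 = 1 * 7 + 1
7 = 7 * 1 + 0
GCD(268, 23) = 1

Yes, coprime (GCD = 1)


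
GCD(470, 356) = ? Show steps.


470 = 1 * 356 + 114
356 = 3 * 114 + 14
114 = 8 * 14 + 2
14 = 7 * 2 + 0
GCD = 2


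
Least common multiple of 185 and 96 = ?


GCD(185, 96) = 1
LCM = 185*96/1 = 17760/1 = 17760

LCM = 17760


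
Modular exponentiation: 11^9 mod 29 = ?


11^1 mod 29 = 11
11^2 mod 29 = 5
11^3 mod 29 = 26
11^4 mod 29 = 25
11^5 mod 29 = 14
11^6 mod 29 = 9
11^7 mod 29 = 12
11^8 mod 29 = 16
11^9 mod 29 = 2


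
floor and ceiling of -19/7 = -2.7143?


-19/7 = -2.7143
floor = -3
ceil = -2

floor = -3, ceil = -2


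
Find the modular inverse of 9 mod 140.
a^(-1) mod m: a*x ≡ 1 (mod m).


Use the extended Euclidean algorithm on (140, 9); each row r = 140*s + 9*t:
r=140, s=1, t=0
r=9, s=0, t=1
q=15: r=5, s=1, t=-15   [140*(1) + 9*(-15) = 5]
q=1: r=4, s=-1, t=16   [140*(-1) + 9*(16) = 4]
q=1: r=1, s=2, t=-31   [140*(2) + 9*(-31) = 1]
q=4: r=0, s=-9, t=140   [140*(-9) + 9*(140) = 0]
GCD = 1 with t = -31, so 9*(-31) ≡ 1 (mod 140)
Inverse = -31 mod 140 = 109
Check: 9 * 109 = 981 ≡ 1 (mod 140)

9^(-1) ≡ 109 (mod 140)


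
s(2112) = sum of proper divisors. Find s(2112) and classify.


Proper divisors: 1, 2, 3, 4, 6, 8, 11, 12, 16, 22, 24, 32, 33, 44, 48, 64, 66, 88, 96, 132, 176, 192, 264, 352, 528, 704, 1056
Sum = 1 + 2 + 3 + 4 + 6 + 8 + 11 + 12 + 16 + 22 + 24 + 32 + 33 + 44 + 48 + 64 + 66 + 88 + 96 + 132 + 176 + 192 + 264 + 352 + 528 + 704 + 1056 = 3984
3984 > 2112 → abundant

s(2112) = 3984 (abundant)


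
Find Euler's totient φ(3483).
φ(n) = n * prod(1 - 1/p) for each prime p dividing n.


3483 = 3^4 × 43
Prime factors: 3, 43
φ(3483) = 3483 × (1-1/3) × (1-1/43)
= 3483 × 2/3 × 42/43 = 2268

φ(3483) = 2268


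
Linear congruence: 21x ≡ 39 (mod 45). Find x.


GCD(21, 45) = 3 divides 39
Divide: 7x ≡ 13 (mod 15)
x ≡ 4 (mod 15)


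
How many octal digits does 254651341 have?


254651341 in base 8 = 1713325715
Number of digits = 10

10 digits (base 8)


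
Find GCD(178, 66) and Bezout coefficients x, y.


Tabular extended Euclidean (each row: r = 178*s + 66*t):
r=178, s=1, t=0
r=66, s=0, t=1
q=2: r=46, s=1, t=-2   [178*(1) + 66*(-2) = 46]
q=1: r=20, s=-1, t=3   [178*(-1) + 66*(3) = 20]
q=2: r=6, s=3, t=-8   [178*(3) + 66*(-8) = 6]
q=3: r=2, s=-10, t=27   [178*(-10) + 66*(27) = 2]
q=3: r=0, s=33, t=-89   [178*(33) + 66*(-89) = 0]
GCD = 2; from the row with r=2: x=-10, y=27
Check: 178*(-10) + 66*(27) = -1780 + 1782 = 2

GCD = 2, x = -10, y = 27


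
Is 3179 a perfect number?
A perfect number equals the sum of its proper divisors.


Proper divisors of 3179: 1, 11, 17, 187, 289
Sum = 1 + 11 + 17 + 187 + 289 = 505

No, 3179 is not perfect (505 ≠ 3179)


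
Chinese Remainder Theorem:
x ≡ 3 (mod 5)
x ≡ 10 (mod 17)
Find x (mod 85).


M = 5*17 = 85
M1 = M/5 = 17, M2 = M/17 = 5
M1^(-1) mod 5 = 3, M2^(-1) mod 17 = 7
x = 3*17*3 + 10*5*7 = 503
503 mod 85 = 78
Check: 78 mod 5 = 3 ✓, 78 mod 17 = 10 ✓

x ≡ 78 (mod 85)


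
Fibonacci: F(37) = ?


Sequence: 1, 1, 2, 3, 5, 8, 13, 21, 34, 55, 89, 144, 233, 377, 610, 987, 1597, 2584, 4181, 6765, 10946, 17711, 28657, 46368, 75025, 121393, 196418, 317811, 514229, 832040, 1346269, 2178309, 3524578, 5702887, 9227465, 14930352, 24157817
F(37) = 24157817


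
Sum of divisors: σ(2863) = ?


Divisors of 2863: 1, 7, 409, 2863
Sum = 1 + 7 + 409 + 2863 = 3280

σ(2863) = 3280


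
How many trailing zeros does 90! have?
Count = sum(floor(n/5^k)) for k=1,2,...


floor(90/5) = 18
floor(90/25) = 3
Total = 21

21 trailing zeros


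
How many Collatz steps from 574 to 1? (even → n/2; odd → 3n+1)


574 → 287 → 862 → 431 → 1294 → 647 → 1942 → 971 → 2914 → 1457 → 4372 → 2186 → 1093 → 3280 → 1640 → 820 → 410 → 205 → 616 → 308 → 154 → 77 → 232 → 116 → 58 → 29 → 88 → 44 → 22 → 11 → 34 → 17 → 52 → 26 → 13 → 40 → 20 → 10 → 5 → 16 → 8 → 4 → 2 → 1
Total steps = 43

43 steps


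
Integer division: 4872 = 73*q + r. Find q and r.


4872 = 73 * 66 + 54
Check: 4818 + 54 = 4872

q = 66, r = 54


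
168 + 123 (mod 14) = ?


168 + 123 = 291
291 mod 14 = 11


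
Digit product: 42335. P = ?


4 × 2 × 3 × 3 × 5 = 360


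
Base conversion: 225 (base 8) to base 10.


225 (base 8) = 149 (decimal)
149 (decimal) = 149 (base 10)


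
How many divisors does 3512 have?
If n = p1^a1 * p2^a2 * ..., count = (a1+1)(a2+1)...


3512 = 2^3 × 439^1
d(3512) = (3+1) × (1+1) = 8

8 divisors


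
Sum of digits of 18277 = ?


1 + 8 + 2 + 7 + 7 = 25


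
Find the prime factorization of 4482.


4482 / 2 = 2241
2241 / 3 = 747
747 / 3 = 249
249 / 3 = 83
83 / 83 = 1
4482 = 2 × 3^3 × 83


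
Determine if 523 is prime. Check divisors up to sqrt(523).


Check divisors up to sqrt(523) = 22.8692
No divisors found.
523 is prime.

Yes, 523 is prime


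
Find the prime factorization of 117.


117 / 3 = 39
39 / 3 = 13
13 / 13 = 1
117 = 3^2 × 13


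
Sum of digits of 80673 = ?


8 + 0 + 6 + 7 + 3 = 24


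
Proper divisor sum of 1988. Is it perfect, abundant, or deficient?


Proper divisors: 1, 2, 4, 7, 14, 28, 71, 142, 284, 497, 994
Sum = 1 + 2 + 4 + 7 + 14 + 28 + 71 + 142 + 284 + 497 + 994 = 2044
2044 > 1988 → abundant

s(1988) = 2044 (abundant)


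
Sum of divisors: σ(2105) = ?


Divisors of 2105: 1, 5, 421, 2105
Sum = 1 + 5 + 421 + 2105 = 2532

σ(2105) = 2532


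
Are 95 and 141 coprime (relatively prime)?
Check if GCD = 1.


Euclidean algorithm:
141 = 1 * 95 + 46
95 = 2 * 46 + 3
46 = 15 * 3 + 1
3 = 3 * 1 + 0
GCD(95, 141) = 1

Yes, coprime (GCD = 1)


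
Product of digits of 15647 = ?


1 × 5 × 6 × 4 × 7 = 840


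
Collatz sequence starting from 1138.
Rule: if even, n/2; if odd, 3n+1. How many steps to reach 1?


1138 → 569 → 1708 → 854 → 427 → 1282 → 641 → 1924 → 962 → 481 → 1444 → 722 → 361 → 1084 → 542 → 271 → 814 → 407 → 1222 → 611 → 1834 → 917 → 2752 → 1376 → 688 → 344 → 172 → 86 → 43 → 130 → 65 → 196 → 98 → 49 → 148 → 74 → 37 → 112 → 56 → 28 → 14 → 7 → 22 → 11 → 34 → 17 → 52 → 26 → 13 → 40 → 20 → 10 → 5 → 16 → 8 → 4 → 2 → 1
Total steps = 57

57 steps


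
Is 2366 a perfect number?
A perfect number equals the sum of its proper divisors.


Proper divisors of 2366: 1, 2, 7, 13, 14, 26, 91, 169, 182, 338, 1183
Sum = 1 + 2 + 7 + 13 + 14 + 26 + 91 + 169 + 182 + 338 + 1183 = 2026

No, 2366 is not perfect (2026 ≠ 2366)


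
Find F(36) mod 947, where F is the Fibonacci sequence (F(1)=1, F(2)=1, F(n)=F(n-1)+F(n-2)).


F(k) mod 947 for k=1..36:
1, 1, 2, 3, 5, 8, 13, 21, 34, 55, 89, 144, 233, 377, 610, 40, 650, 690, 393, 136, 529, 665, 247, 912, 212, 177, 389, 566, 8, 574, 582, 209, 791, 53, 844, 897
F(36) mod 947 = 897


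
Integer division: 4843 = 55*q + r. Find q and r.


4843 = 55 * 88 + 3
Check: 4840 + 3 = 4843

q = 88, r = 3


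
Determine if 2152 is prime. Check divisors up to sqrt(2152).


2152 / 2 = 1076 (exact division)
2152 is NOT prime.

No, 2152 is not prime


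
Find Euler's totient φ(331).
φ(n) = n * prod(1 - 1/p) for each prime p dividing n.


331 = 331
Prime factors: 331
φ(331) = 331 × (1-1/331)
= 331 × 330/331 = 330

φ(331) = 330


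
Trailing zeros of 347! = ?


floor(347/5) = 69
floor(347/25) = 13
floor(347/125) = 2
Total = 84

84 trailing zeros


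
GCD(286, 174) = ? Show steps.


286 = 1 * 174 + 112
174 = 1 * 112 + 62
112 = 1 * 62 + 50
62 = 1 * 50 + 12
50 = 4 * 12 + 2
12 = 6 * 2 + 0
GCD = 2


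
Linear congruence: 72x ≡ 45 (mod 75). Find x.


GCD(72, 75) = 3 divides 45
Divide: 24x ≡ 15 (mod 25)
x ≡ 10 (mod 25)


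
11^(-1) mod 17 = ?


Use the extended Euclidean algorithm on (17, 11); each row r = 17*s + 11*t:
r=17, s=1, t=0
r=11, s=0, t=1
q=1: r=6, s=1, t=-1   [17*(1) + 11*(-1) = 6]
q=1: r=5, s=-1, t=2   [17*(-1) + 11*(2) = 5]
q=1: r=1, s=2, t=-3   [17*(2) + 11*(-3) = 1]
q=5: r=0, s=-11, t=17   [17*(-11) + 11*(17) = 0]
GCD = 1 with t = -3, so 11*(-3) ≡ 1 (mod 17)
Inverse = -3 mod 17 = 14
Check: 11 * 14 = 154 ≡ 1 (mod 17)

11^(-1) ≡ 14 (mod 17)


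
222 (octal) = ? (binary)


222 (base 8) = 146 (decimal)
146 (decimal) = 10010010 (base 2)


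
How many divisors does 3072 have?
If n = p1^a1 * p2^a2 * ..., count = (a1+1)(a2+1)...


3072 = 2^10 × 3^1
d(3072) = (10+1) × (1+1) = 22

22 divisors


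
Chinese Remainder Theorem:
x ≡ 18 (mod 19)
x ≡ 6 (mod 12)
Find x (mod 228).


M = 19*12 = 228
M1 = M/19 = 12, M2 = M/12 = 19
M1^(-1) mod 19 = 8, M2^(-1) mod 12 = 7
x = 18*12*8 + 6*19*7 = 2526
2526 mod 228 = 18
Check: 18 mod 19 = 18 ✓, 18 mod 12 = 6 ✓

x ≡ 18 (mod 228)


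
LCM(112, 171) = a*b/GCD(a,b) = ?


GCD(112, 171) = 1
LCM = 112*171/1 = 19152/1 = 19152

LCM = 19152


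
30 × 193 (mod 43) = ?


30 × 193 = 5790
5790 mod 43 = 28


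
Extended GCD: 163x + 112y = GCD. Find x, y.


Tabular extended Euclidean (each row: r = 163*s + 112*t):
r=163, s=1, t=0
r=112, s=0, t=1
q=1: r=51, s=1, t=-1   [163*(1) + 112*(-1) = 51]
q=2: r=10, s=-2, t=3   [163*(-2) + 112*(3) = 10]
q=5: r=1, s=11, t=-16   [163*(11) + 112*(-16) = 1]
q=10: r=0, s=-112, t=163   [163*(-112) + 112*(163) = 0]
GCD = 1; from the row with r=1: x=11, y=-16
Check: 163*(11) + 112*(-16) = 1793 - 1792 = 1

GCD = 1, x = 11, y = -16


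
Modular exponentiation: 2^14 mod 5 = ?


2^1 mod 5 = 2
2^2 mod 5 = 4
2^3 mod 5 = 3
2^4 mod 5 = 1
2^5 mod 5 = 2
2^6 mod 5 = 4
2^7 mod 5 = 3
2^8 mod 5 = 1
2^9 mod 5 = 2
2^10 mod 5 = 4
2^11 mod 5 = 3
2^12 mod 5 = 1
2^13 mod 5 = 2
2^14 mod 5 = 4


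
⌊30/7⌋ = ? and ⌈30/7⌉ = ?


30/7 = 4.2857
floor = 4
ceil = 5

floor = 4, ceil = 5


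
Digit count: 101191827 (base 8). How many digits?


101191827 in base 8 = 602010223
Number of digits = 9

9 digits (base 8)


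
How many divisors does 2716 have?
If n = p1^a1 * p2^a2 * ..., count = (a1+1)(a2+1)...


2716 = 2^2 × 7^1 × 97^1
d(2716) = (2+1) × (1+1) × (1+1) = 12

12 divisors


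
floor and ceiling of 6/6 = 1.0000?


6/6 = 1.0000
floor = 1
ceil = 1

floor = 1, ceil = 1


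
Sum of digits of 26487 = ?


2 + 6 + 4 + 8 + 7 = 27


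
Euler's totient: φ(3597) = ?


3597 = 3 × 11 × 109
Prime factors: 3, 11, 109
φ(3597) = 3597 × (1-1/3) × (1-1/11) × (1-1/109)
= 3597 × 2/3 × 10/11 × 108/109 = 2160

φ(3597) = 2160


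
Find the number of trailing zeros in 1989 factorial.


floor(1989/5) = 397
floor(1989/25) = 79
floor(1989/125) = 15
floor(1989/625) = 3
Total = 494

494 trailing zeros


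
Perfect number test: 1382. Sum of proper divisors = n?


Proper divisors of 1382: 1, 2, 691
Sum = 1 + 2 + 691 = 694

No, 1382 is not perfect (694 ≠ 1382)


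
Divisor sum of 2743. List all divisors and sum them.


Divisors of 2743: 1, 13, 211, 2743
Sum = 1 + 13 + 211 + 2743 = 2968

σ(2743) = 2968


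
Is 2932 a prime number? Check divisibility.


2932 / 2 = 1466 (exact division)
2932 is NOT prime.

No, 2932 is not prime


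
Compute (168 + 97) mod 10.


168 + 97 = 265
265 mod 10 = 5


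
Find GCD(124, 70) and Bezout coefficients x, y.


Tabular extended Euclidean (each row: r = 124*s + 70*t):
r=124, s=1, t=0
r=70, s=0, t=1
q=1: r=54, s=1, t=-1   [124*(1) + 70*(-1) = 54]
q=1: r=16, s=-1, t=2   [124*(-1) + 70*(2) = 16]
q=3: r=6, s=4, t=-7   [124*(4) + 70*(-7) = 6]
q=2: r=4, s=-9, t=16   [124*(-9) + 70*(16) = 4]
q=1: r=2, s=13, t=-23   [124*(13) + 70*(-23) = 2]
q=2: r=0, s=-35, t=62   [124*(-35) + 70*(62) = 0]
GCD = 2; from the row with r=2: x=13, y=-23
Check: 124*(13) + 70*(-23) = 1612 - 1610 = 2

GCD = 2, x = 13, y = -23


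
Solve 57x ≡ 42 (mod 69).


GCD(57, 69) = 3 divides 42
Divide: 19x ≡ 14 (mod 23)
x ≡ 8 (mod 23)


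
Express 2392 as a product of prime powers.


2392 / 2 = 1196
1196 / 2 = 598
598 / 2 = 299
299 / 13 = 23
23 / 23 = 1
2392 = 2^3 × 13 × 23


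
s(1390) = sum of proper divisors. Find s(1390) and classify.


Proper divisors: 1, 2, 5, 10, 139, 278, 695
Sum = 1 + 2 + 5 + 10 + 139 + 278 + 695 = 1130
1130 < 1390 → deficient

s(1390) = 1130 (deficient)


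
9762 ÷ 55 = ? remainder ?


9762 = 55 * 177 + 27
Check: 9735 + 27 = 9762

q = 177, r = 27


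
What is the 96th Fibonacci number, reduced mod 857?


F(k) mod 857 for k=1..96:
1, 1, 2, 3, 5, 8, 13, 21, 34, 55, 89, 144, 233, 377, 610, 130, 740, 13, 753, 766, 662, 571, 376, 90, 466, 556, 165, 721, 29, 750, 779, 672, 594, 409, 146, 555, 701, 399, 243, 642, 28, 670, 698, 511, 352, 6, 358, 364, 722, 229, 94, 323, 417, 740, 300, 183, 483, 666, 292, 101, 393, 494, 30, 524, 554, 221, 775, 139, 57, 196, 253, 449, 702, 294, 139, 433, 572, 148, 720, 11, 731, 742, 616, 501, 260, 761, 164, 68, 232, 300, 532, 832, 507, 482, 132, 614
F(96) mod 857 = 614


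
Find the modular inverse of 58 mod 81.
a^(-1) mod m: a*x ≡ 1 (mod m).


Use the extended Euclidean algorithm on (81, 58); each row r = 81*s + 58*t:
r=81, s=1, t=0
r=58, s=0, t=1
q=1: r=23, s=1, t=-1   [81*(1) + 58*(-1) = 23]
q=2: r=12, s=-2, t=3   [81*(-2) + 58*(3) = 12]
q=1: r=11, s=3, t=-4   [81*(3) + 58*(-4) = 11]
q=1: r=1, s=-5, t=7   [81*(-5) + 58*(7) = 1]
q=11: r=0, s=58, t=-81   [81*(58) + 58*(-81) = 0]
GCD = 1 with t = 7, so 58*(7) ≡ 1 (mod 81)
Inverse = 7 mod 81 = 7
Check: 58 * 7 = 406 ≡ 1 (mod 81)

58^(-1) ≡ 7 (mod 81)


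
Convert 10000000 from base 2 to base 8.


10000000 (base 2) = 128 (decimal)
128 (decimal) = 200 (base 8)


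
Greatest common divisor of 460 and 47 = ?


460 = 9 * 47 + 37
47 = 1 * 37 + 10
37 = 3 * 10 + 7
10 = 1 * 7 + 3
7 = 2 * 3 + 1
3 = 3 * 1 + 0
GCD = 1


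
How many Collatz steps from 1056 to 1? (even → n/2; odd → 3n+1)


1056 → 528 → 264 → 132 → 66 → 33 → 100 → 50 → 25 → 76 → 38 → 19 → 58 → 29 → 88 → 44 → 22 → 11 → 34 → 17 → 52 → 26 → 13 → 40 → 20 → 10 → 5 → 16 → 8 → 4 → 2 → 1
Total steps = 31

31 steps


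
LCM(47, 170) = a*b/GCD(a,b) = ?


GCD(47, 170) = 1
LCM = 47*170/1 = 7990/1 = 7990

LCM = 7990


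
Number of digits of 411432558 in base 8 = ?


411432558 in base 8 = 3041373156
Number of digits = 10

10 digits (base 8)


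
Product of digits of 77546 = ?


7 × 7 × 5 × 4 × 6 = 5880


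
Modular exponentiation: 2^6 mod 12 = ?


2^1 mod 12 = 2
2^2 mod 12 = 4
2^3 mod 12 = 8
2^4 mod 12 = 4
2^5 mod 12 = 8
2^6 mod 12 = 4


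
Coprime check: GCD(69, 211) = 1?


Euclidean algorithm:
211 = 3 * 69 + 4
69 = 17 * 4 + 1
4 = 4 * 1 + 0
GCD(69, 211) = 1

Yes, coprime (GCD = 1)


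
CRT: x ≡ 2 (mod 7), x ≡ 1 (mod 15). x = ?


M = 7*15 = 105
M1 = M/7 = 15, M2 = M/15 = 7
M1^(-1) mod 7 = 1, M2^(-1) mod 15 = 13
x = 2*15*1 + 1*7*13 = 121
121 mod 105 = 16
Check: 16 mod 7 = 2 ✓, 16 mod 15 = 1 ✓

x ≡ 16 (mod 105)


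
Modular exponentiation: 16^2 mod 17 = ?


16^1 mod 17 = 16
16^2 mod 17 = 1


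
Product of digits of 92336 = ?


9 × 2 × 3 × 3 × 6 = 972


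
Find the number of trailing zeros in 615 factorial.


floor(615/5) = 123
floor(615/25) = 24
floor(615/125) = 4
Total = 151

151 trailing zeros


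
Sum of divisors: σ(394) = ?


Divisors of 394: 1, 2, 197, 394
Sum = 1 + 2 + 197 + 394 = 594

σ(394) = 594


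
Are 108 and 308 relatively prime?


Euclidean algorithm:
308 = 2 * 108 + 92
108 = 1 * 92 + 16
92 = 5 * 16 + 12
16 = 1 * 12 + 4
12 = 3 * 4 + 0
GCD(108, 308) = 4

No, not coprime (GCD = 4)


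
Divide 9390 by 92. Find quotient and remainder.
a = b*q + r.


9390 = 92 * 102 + 6
Check: 9384 + 6 = 9390

q = 102, r = 6


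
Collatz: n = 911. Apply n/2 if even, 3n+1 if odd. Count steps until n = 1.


911 → 2734 → 1367 → 4102 → 2051 → 6154 → 3077 → 9232 → 4616 → 2308 → 1154 → 577 → 1732 → 866 → 433 → 1300 → 650 → 325 → 976 → 488 → 244 → 122 → 61 → 184 → 92 → 46 → 23 → 70 → 35 → 106 → 53 → 160 → 80 → 40 → 20 → 10 → 5 → 16 → 8 → 4 → 2 → 1
Total steps = 41

41 steps


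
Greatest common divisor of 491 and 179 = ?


491 = 2 * 179 + 133
179 = 1 * 133 + 46
133 = 2 * 46 + 41
46 = 1 * 41 + 5
41 = 8 * 5 + 1
5 = 5 * 1 + 0
GCD = 1


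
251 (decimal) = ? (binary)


251 (base 10) = 251 (decimal)
251 (decimal) = 11111011 (base 2)


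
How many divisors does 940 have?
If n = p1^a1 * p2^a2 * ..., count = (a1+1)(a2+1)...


940 = 2^2 × 5^1 × 47^1
d(940) = (2+1) × (1+1) × (1+1) = 12

12 divisors


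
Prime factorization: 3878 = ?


3878 / 2 = 1939
1939 / 7 = 277
277 / 277 = 1
3878 = 2 × 7 × 277


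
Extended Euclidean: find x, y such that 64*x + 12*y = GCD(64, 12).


Tabular extended Euclidean (each row: r = 64*s + 12*t):
r=64, s=1, t=0
r=12, s=0, t=1
q=5: r=4, s=1, t=-5   [64*(1) + 12*(-5) = 4]
q=3: r=0, s=-3, t=16   [64*(-3) + 12*(16) = 0]
GCD = 4; from the row with r=4: x=1, y=-5
Check: 64*(1) + 12*(-5) = 64 - 60 = 4

GCD = 4, x = 1, y = -5


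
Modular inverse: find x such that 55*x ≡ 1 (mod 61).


Use the extended Euclidean algorithm on (61, 55); each row r = 61*s + 55*t:
r=61, s=1, t=0
r=55, s=0, t=1
q=1: r=6, s=1, t=-1   [61*(1) + 55*(-1) = 6]
q=9: r=1, s=-9, t=10   [61*(-9) + 55*(10) = 1]
q=6: r=0, s=55, t=-61   [61*(55) + 55*(-61) = 0]
GCD = 1 with t = 10, so 55*(10) ≡ 1 (mod 61)
Inverse = 10 mod 61 = 10
Check: 55 * 10 = 550 ≡ 1 (mod 61)

55^(-1) ≡ 10 (mod 61)


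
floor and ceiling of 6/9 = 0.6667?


6/9 = 0.6667
floor = 0
ceil = 1

floor = 0, ceil = 1


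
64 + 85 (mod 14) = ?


64 + 85 = 149
149 mod 14 = 9


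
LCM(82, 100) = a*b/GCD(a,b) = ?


GCD(82, 100) = 2
LCM = 82*100/2 = 8200/2 = 4100

LCM = 4100


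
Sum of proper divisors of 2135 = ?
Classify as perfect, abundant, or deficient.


Proper divisors: 1, 5, 7, 35, 61, 305, 427
Sum = 1 + 5 + 7 + 35 + 61 + 305 + 427 = 841
841 < 2135 → deficient

s(2135) = 841 (deficient)


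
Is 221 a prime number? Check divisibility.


221 / 13 = 17 (exact division)
221 is NOT prime.

No, 221 is not prime


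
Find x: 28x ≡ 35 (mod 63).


GCD(28, 63) = 7 divides 35
Divide: 4x ≡ 5 (mod 9)
x ≡ 8 (mod 9)


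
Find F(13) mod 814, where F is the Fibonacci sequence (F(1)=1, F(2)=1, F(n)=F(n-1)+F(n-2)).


F(k) mod 814 for k=1..13:
1, 1, 2, 3, 5, 8, 13, 21, 34, 55, 89, 144, 233
F(13) mod 814 = 233


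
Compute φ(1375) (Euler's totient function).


1375 = 5^3 × 11
Prime factors: 5, 11
φ(1375) = 1375 × (1-1/5) × (1-1/11)
= 1375 × 4/5 × 10/11 = 1000

φ(1375) = 1000


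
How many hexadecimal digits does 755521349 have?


755521349 in base 16 = 2D085745
Number of digits = 8

8 digits (base 16)


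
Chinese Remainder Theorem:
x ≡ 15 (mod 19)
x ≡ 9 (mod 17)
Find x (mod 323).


M = 19*17 = 323
M1 = M/19 = 17, M2 = M/17 = 19
M1^(-1) mod 19 = 9, M2^(-1) mod 17 = 9
x = 15*17*9 + 9*19*9 = 3834
3834 mod 323 = 281
Check: 281 mod 19 = 15 ✓, 281 mod 17 = 9 ✓

x ≡ 281 (mod 323)


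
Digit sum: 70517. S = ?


7 + 0 + 5 + 1 + 7 = 20


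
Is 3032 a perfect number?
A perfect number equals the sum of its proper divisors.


Proper divisors of 3032: 1, 2, 4, 8, 379, 758, 1516
Sum = 1 + 2 + 4 + 8 + 379 + 758 + 1516 = 2668

No, 3032 is not perfect (2668 ≠ 3032)


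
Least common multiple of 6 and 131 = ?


GCD(6, 131) = 1
LCM = 6*131/1 = 786/1 = 786

LCM = 786


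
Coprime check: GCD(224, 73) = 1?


Euclidean algorithm:
224 = 3 * 73 + 5
73 = 14 * 5 + 3
5 = 1 * 3 + 2
3 = 1 * 2 + 1
2 = 2 * 1 + 0
GCD(224, 73) = 1

Yes, coprime (GCD = 1)


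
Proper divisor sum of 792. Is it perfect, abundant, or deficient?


Proper divisors: 1, 2, 3, 4, 6, 8, 9, 11, 12, 18, 22, 24, 33, 36, 44, 66, 72, 88, 99, 132, 198, 264, 396
Sum = 1 + 2 + 3 + 4 + 6 + 8 + 9 + 11 + 12 + 18 + 22 + 24 + 33 + 36 + 44 + 66 + 72 + 88 + 99 + 132 + 198 + 264 + 396 = 1548
1548 > 792 → abundant

s(792) = 1548 (abundant)


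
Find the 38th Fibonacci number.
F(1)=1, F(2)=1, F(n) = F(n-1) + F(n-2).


Sequence: 1, 1, 2, 3, 5, 8, 13, 21, 34, 55, 89, 144, 233, 377, 610, 987, 1597, 2584, 4181, 6765, 10946, 17711, 28657, 46368, 75025, 121393, 196418, 317811, 514229, 832040, 1346269, 2178309, 3524578, 5702887, 9227465, 14930352, 24157817, 39088169
F(38) = 39088169


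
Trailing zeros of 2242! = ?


floor(2242/5) = 448
floor(2242/25) = 89
floor(2242/125) = 17
floor(2242/625) = 3
Total = 557

557 trailing zeros


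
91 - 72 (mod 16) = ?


91 - 72 = 19
19 mod 16 = 3


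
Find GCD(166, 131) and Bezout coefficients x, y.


Tabular extended Euclidean (each row: r = 166*s + 131*t):
r=166, s=1, t=0
r=131, s=0, t=1
q=1: r=35, s=1, t=-1   [166*(1) + 131*(-1) = 35]
q=3: r=26, s=-3, t=4   [166*(-3) + 131*(4) = 26]
q=1: r=9, s=4, t=-5   [166*(4) + 131*(-5) = 9]
q=2: r=8, s=-11, t=14   [166*(-11) + 131*(14) = 8]
q=1: r=1, s=15, t=-19   [166*(15) + 131*(-19) = 1]
q=8: r=0, s=-131, t=166   [166*(-131) + 131*(166) = 0]
GCD = 1; from the row with r=1: x=15, y=-19
Check: 166*(15) + 131*(-19) = 2490 - 2489 = 1

GCD = 1, x = 15, y = -19


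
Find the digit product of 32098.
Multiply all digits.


3 × 2 × 0 × 9 × 8 = 0


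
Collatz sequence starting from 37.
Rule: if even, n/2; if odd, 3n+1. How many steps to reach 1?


37 → 112 → 56 → 28 → 14 → 7 → 22 → 11 → 34 → 17 → 52 → 26 → 13 → 40 → 20 → 10 → 5 → 16 → 8 → 4 → 2 → 1
Total steps = 21

21 steps


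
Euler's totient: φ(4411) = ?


4411 = 11 × 401
Prime factors: 11, 401
φ(4411) = 4411 × (1-1/11) × (1-1/401)
= 4411 × 10/11 × 400/401 = 4000

φ(4411) = 4000


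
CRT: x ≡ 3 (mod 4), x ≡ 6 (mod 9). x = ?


M = 4*9 = 36
M1 = M/4 = 9, M2 = M/9 = 4
M1^(-1) mod 4 = 1, M2^(-1) mod 9 = 7
x = 3*9*1 + 6*4*7 = 195
195 mod 36 = 15
Check: 15 mod 4 = 3 ✓, 15 mod 9 = 6 ✓

x ≡ 15 (mod 36)


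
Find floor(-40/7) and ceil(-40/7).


-40/7 = -5.7143
floor = -6
ceil = -5

floor = -6, ceil = -5


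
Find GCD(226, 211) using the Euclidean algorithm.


226 = 1 * 211 + 15
211 = 14 * 15 + 1
15 = 15 * 1 + 0
GCD = 1


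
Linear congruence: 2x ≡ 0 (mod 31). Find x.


GCD(2, 31) = 1, unique solution
a^(-1) mod 31 = 16
x = 16 * 0 mod 31 = 0

x ≡ 0 (mod 31)


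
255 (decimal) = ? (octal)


255 (base 10) = 255 (decimal)
255 (decimal) = 377 (base 8)


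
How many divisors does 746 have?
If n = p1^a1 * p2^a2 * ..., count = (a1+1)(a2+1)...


746 = 2^1 × 373^1
d(746) = (1+1) × (1+1) = 4

4 divisors


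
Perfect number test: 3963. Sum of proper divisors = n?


Proper divisors of 3963: 1, 3, 1321
Sum = 1 + 3 + 1321 = 1325

No, 3963 is not perfect (1325 ≠ 3963)


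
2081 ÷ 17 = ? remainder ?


2081 = 17 * 122 + 7
Check: 2074 + 7 = 2081

q = 122, r = 7


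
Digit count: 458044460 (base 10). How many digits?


458044460 has 9 digits in base 10
floor(log10(458044460)) + 1 = floor(8.6609) + 1 = 9

9 digits (base 10)


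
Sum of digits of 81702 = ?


8 + 1 + 7 + 0 + 2 = 18


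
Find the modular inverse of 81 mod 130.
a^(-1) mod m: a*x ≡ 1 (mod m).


Use the extended Euclidean algorithm on (130, 81); each row r = 130*s + 81*t:
r=130, s=1, t=0
r=81, s=0, t=1
q=1: r=49, s=1, t=-1   [130*(1) + 81*(-1) = 49]
q=1: r=32, s=-1, t=2   [130*(-1) + 81*(2) = 32]
q=1: r=17, s=2, t=-3   [130*(2) + 81*(-3) = 17]
q=1: r=15, s=-3, t=5   [130*(-3) + 81*(5) = 15]
q=1: r=2, s=5, t=-8   [130*(5) + 81*(-8) = 2]
q=7: r=1, s=-38, t=61   [130*(-38) + 81*(61) = 1]
q=2: r=0, s=81, t=-130   [130*(81) + 81*(-130) = 0]
GCD = 1 with t = 61, so 81*(61) ≡ 1 (mod 130)
Inverse = 61 mod 130 = 61
Check: 81 * 61 = 4941 ≡ 1 (mod 130)

81^(-1) ≡ 61 (mod 130)


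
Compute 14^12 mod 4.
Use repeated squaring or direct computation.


14^1 mod 4 = 2
14^2 mod 4 = 0
14^3 mod 4 = 0
14^4 mod 4 = 0
14^5 mod 4 = 0
14^6 mod 4 = 0
14^7 mod 4 = 0
14^8 mod 4 = 0
14^9 mod 4 = 0
14^10 mod 4 = 0
14^11 mod 4 = 0
14^12 mod 4 = 0


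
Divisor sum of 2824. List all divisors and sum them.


Divisors of 2824: 1, 2, 4, 8, 353, 706, 1412, 2824
Sum = 1 + 2 + 4 + 8 + 353 + 706 + 1412 + 2824 = 5310

σ(2824) = 5310


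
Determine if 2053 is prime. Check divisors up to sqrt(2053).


Check divisors up to sqrt(2053) = 45.3100
No divisors found.
2053 is prime.

Yes, 2053 is prime


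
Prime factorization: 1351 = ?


1351 / 7 = 193
193 / 193 = 1
1351 = 7 × 193


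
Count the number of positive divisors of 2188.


2188 = 2^2 × 547^1
d(2188) = (2+1) × (1+1) = 6

6 divisors


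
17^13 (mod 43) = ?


17^1 mod 43 = 17
17^2 mod 43 = 31
17^3 mod 43 = 11
17^4 mod 43 = 15
17^5 mod 43 = 40
17^6 mod 43 = 35
17^7 mod 43 = 36
17^8 mod 43 = 10
17^9 mod 43 = 41
17^10 mod 43 = 9
17^11 mod 43 = 24
17^12 mod 43 = 21
17^13 mod 43 = 13


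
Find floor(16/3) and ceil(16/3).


16/3 = 5.3333
floor = 5
ceil = 6

floor = 5, ceil = 6


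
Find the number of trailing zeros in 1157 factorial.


floor(1157/5) = 231
floor(1157/25) = 46
floor(1157/125) = 9
floor(1157/625) = 1
Total = 287

287 trailing zeros


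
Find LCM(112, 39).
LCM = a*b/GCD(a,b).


GCD(112, 39) = 1
LCM = 112*39/1 = 4368/1 = 4368

LCM = 4368


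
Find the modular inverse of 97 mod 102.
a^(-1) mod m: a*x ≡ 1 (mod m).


Use the extended Euclidean algorithm on (102, 97); each row r = 102*s + 97*t:
r=102, s=1, t=0
r=97, s=0, t=1
q=1: r=5, s=1, t=-1   [102*(1) + 97*(-1) = 5]
q=19: r=2, s=-19, t=20   [102*(-19) + 97*(20) = 2]
q=2: r=1, s=39, t=-41   [102*(39) + 97*(-41) = 1]
q=2: r=0, s=-97, t=102   [102*(-97) + 97*(102) = 0]
GCD = 1 with t = -41, so 97*(-41) ≡ 1 (mod 102)
Inverse = -41 mod 102 = 61
Check: 97 * 61 = 5917 ≡ 1 (mod 102)

97^(-1) ≡ 61 (mod 102)


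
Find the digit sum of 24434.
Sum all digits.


2 + 4 + 4 + 3 + 4 = 17


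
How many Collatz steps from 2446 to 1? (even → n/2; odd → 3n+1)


2446 → 1223 → 3670 → 1835 → 5506 → 2753 → 8260 → 4130 → 2065 → 6196 → 3098 → 1549 → 4648 → 2324 → 1162 → 581 → 1744 → 872 → 436 → 218 → 109 → 328 → 164 → 82 → 41 → 124 → 62 → 31 → 94 → 47 → 142 → 71 → 214 → 107 → 322 → 161 → 484 → 242 → 121 → 364 → 182 → 91 → 274 → 137 → 412 → 206 → 103 → 310 → 155 → 466 → 233 → 700 → 350 → 175 → 526 → 263 → 790 → 395 → 1186 → 593 → 1780 → 890 → 445 → 1336 → 668 → 334 → 167 → 502 → 251 → 754 → 377 → 1132 → 566 → 283 → 850 → 425 → 1276 → 638 → 319 → 958 → 479 → 1438 → 719 → 2158 → 1079 → 3238 → 1619 → 4858 → 2429 → 7288 → 3644 → 1822 → 911 → 2734 → 1367 → 4102 → 2051 → 6154 → 3077 → 9232 → 4616 → 2308 → 1154 → 577 → 1732 → 866 → 433 → 1300 → 650 → 325 → 976 → 488 → 244 → 122 → 61 → 184 → 92 → 46 → 23 → 70 → 35 → 106 → 53 → 160 → 80 → 40 → 20 → 10 → 5 → 16 → 8 → 4 → 2 → 1
Total steps = 133

133 steps


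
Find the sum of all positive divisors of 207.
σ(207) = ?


Divisors of 207: 1, 3, 9, 23, 69, 207
Sum = 1 + 3 + 9 + 23 + 69 + 207 = 312

σ(207) = 312


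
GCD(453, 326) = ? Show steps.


453 = 1 * 326 + 127
326 = 2 * 127 + 72
127 = 1 * 72 + 55
72 = 1 * 55 + 17
55 = 3 * 17 + 4
17 = 4 * 4 + 1
4 = 4 * 1 + 0
GCD = 1


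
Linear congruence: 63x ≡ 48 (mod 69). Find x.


GCD(63, 69) = 3 divides 48
Divide: 21x ≡ 16 (mod 23)
x ≡ 15 (mod 23)


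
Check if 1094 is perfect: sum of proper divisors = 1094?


Proper divisors of 1094: 1, 2, 547
Sum = 1 + 2 + 547 = 550

No, 1094 is not perfect (550 ≠ 1094)


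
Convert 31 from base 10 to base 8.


31 (base 10) = 31 (decimal)
31 (decimal) = 37 (base 8)


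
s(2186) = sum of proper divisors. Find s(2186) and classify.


Proper divisors: 1, 2, 1093
Sum = 1 + 2 + 1093 = 1096
1096 < 2186 → deficient

s(2186) = 1096 (deficient)


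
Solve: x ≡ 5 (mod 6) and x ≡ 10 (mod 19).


M = 6*19 = 114
M1 = M/6 = 19, M2 = M/19 = 6
M1^(-1) mod 6 = 1, M2^(-1) mod 19 = 16
x = 5*19*1 + 10*6*16 = 1055
1055 mod 114 = 29
Check: 29 mod 6 = 5 ✓, 29 mod 19 = 10 ✓

x ≡ 29 (mod 114)


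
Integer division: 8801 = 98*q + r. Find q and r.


8801 = 98 * 89 + 79
Check: 8722 + 79 = 8801

q = 89, r = 79


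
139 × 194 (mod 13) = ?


139 × 194 = 26966
26966 mod 13 = 4


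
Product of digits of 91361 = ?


9 × 1 × 3 × 6 × 1 = 162


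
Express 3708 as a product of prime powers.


3708 / 2 = 1854
1854 / 2 = 927
927 / 3 = 309
309 / 3 = 103
103 / 103 = 1
3708 = 2^2 × 3^2 × 103


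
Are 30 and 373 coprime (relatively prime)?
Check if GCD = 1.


Euclidean algorithm:
373 = 12 * 30 + 13
30 = 2 * 13 + 4
13 = 3 * 4 + 1
4 = 4 * 1 + 0
GCD(30, 373) = 1

Yes, coprime (GCD = 1)


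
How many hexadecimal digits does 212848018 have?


212848018 in base 16 = CAFCD92
Number of digits = 7

7 digits (base 16)


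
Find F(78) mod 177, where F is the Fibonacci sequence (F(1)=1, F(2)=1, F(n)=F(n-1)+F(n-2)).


F(k) mod 177 for k=1..78:
1, 1, 2, 3, 5, 8, 13, 21, 34, 55, 89, 144, 56, 23, 79, 102, 4, 106, 110, 39, 149, 11, 160, 171, 154, 148, 125, 96, 44, 140, 7, 147, 154, 124, 101, 48, 149, 20, 169, 12, 4, 16, 20, 36, 56, 92, 148, 63, 34, 97, 131, 51, 5, 56, 61, 117, 1, 118, 119, 60, 2, 62, 64, 126, 13, 139, 152, 114, 89, 26, 115, 141, 79, 43, 122, 165, 110, 98
F(78) mod 177 = 98


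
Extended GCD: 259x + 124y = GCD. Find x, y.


Tabular extended Euclidean (each row: r = 259*s + 124*t):
r=259, s=1, t=0
r=124, s=0, t=1
q=2: r=11, s=1, t=-2   [259*(1) + 124*(-2) = 11]
q=11: r=3, s=-11, t=23   [259*(-11) + 124*(23) = 3]
q=3: r=2, s=34, t=-71   [259*(34) + 124*(-71) = 2]
q=1: r=1, s=-45, t=94   [259*(-45) + 124*(94) = 1]
q=2: r=0, s=124, t=-259   [259*(124) + 124*(-259) = 0]
GCD = 1; from the row with r=1: x=-45, y=94
Check: 259*(-45) + 124*(94) = -11655 + 11656 = 1

GCD = 1, x = -45, y = 94


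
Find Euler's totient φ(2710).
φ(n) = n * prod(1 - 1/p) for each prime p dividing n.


2710 = 2 × 5 × 271
Prime factors: 2, 5, 271
φ(2710) = 2710 × (1-1/2) × (1-1/5) × (1-1/271)
= 2710 × 1/2 × 4/5 × 270/271 = 1080

φ(2710) = 1080


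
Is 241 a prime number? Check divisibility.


Check divisors up to sqrt(241) = 15.5242
No divisors found.
241 is prime.

Yes, 241 is prime
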